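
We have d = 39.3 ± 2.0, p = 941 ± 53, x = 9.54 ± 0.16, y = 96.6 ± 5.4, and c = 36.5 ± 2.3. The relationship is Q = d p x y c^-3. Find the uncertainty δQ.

149

Relative error in a monomial: (δQ/Q)² = Σ (nᵢ · δxᵢ/xᵢ)².
  (1·δd/d)² = (1×0.0509)² = 0.00259;  (1·δp/p)² = (1×0.0563)² = 0.00317;  (1·δx/x)² = (1×0.0168)² = 0.000281;  (1·δy/y)² = (1×0.0559)² = 0.00312;  (-3·δc/c)² = (-3×0.0630)² = 0.0357
δQ/Q = √(0.0449) = 0.212
Q = 701, so δQ = 0.212 × 701 = 149.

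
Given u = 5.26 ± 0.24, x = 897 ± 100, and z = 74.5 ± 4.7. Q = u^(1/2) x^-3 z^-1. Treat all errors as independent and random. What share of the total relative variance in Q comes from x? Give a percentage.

(δQ/Q)² = (½·δu/u)² + (-3·δx/x)² + (-1·δz/z)²
  u term: (0.5×0.0456)² = 0.000520
  x term: (-3×0.111)² = 0.112
  z term: (-1×0.0631)² = 0.00398
Total = 0.116. Share from x = 0.112/0.116 = 0.961.

96.1%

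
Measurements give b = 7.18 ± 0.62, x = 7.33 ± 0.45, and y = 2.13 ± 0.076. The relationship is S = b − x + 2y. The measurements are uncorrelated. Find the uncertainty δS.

0.781

Sums and differences: (δS)² = Σ (cᵢ δxᵢ)².
  (δb)² = 0.384;  (δx)² = 0.203;  (2·δy)² = 0.0231
δS = √(0.610) = 0.781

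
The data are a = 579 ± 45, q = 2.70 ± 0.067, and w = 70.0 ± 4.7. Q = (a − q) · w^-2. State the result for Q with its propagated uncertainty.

Let u = a − q = 576. δu = √(δa² + δq²) = √(2020 + 0.00449) = 45.0, so δu/u = 0.0781.
Q is then a monomial in u, w:
δQ/Q = √((δu/u)² + (-2·δw/w)²) = √(0.00610 + 0.0180) = 0.155
Q = 0.118, so δQ = 0.155 × 0.118 = 0.0183.

0.118 ± 0.0183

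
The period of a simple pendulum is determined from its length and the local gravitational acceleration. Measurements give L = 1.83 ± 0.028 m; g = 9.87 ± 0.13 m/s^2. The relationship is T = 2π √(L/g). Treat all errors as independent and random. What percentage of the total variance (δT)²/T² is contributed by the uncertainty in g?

42.6%

(δT/T)² = (½·δL/L)² + (−½·δg/g)²
  L term: (0.5×0.0153)² = 5.85e-05
  g term: (-0.5×0.0132)² = 4.34e-05
Total = 0.000102. Share from g = 4.34e-05/0.000102 = 0.426.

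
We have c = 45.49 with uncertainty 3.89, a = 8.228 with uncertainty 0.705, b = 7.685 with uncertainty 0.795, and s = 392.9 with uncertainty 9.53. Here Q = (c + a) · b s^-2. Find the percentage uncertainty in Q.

Let u = c + a = 53.72. δu = √(δc² + δa²) = √(15.1 + 0.497) = 3.95, so δu/u = 0.0736.
Q is then a monomial in u, b, s:
δQ/Q = √((δu/u)² + (1·δb/b)² + (-2·δs/s)²) = √(0.00542 + 0.0107 + 0.00235) = 0.136

13.6%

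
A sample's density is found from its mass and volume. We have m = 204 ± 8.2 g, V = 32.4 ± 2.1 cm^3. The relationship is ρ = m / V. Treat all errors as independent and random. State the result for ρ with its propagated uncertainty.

6.30 ± 0.480 g/cm^3

Products/powers → add relative errors in quadrature, weighted by exponent:
  (1·δm/m)² = (1×0.0402)² = 0.00162;  (-1·δV/V)² = (-1×0.0648)² = 0.00420
δρ/ρ = √(0.00582) = 0.0763
ρ = 6.30 g/cm^3, so δρ = 0.0763 × 6.30 = 0.480 g/cm^3.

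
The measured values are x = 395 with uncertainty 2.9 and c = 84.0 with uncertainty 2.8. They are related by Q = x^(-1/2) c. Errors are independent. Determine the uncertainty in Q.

0.142

Q is a product of powers, so relative uncertainties combine in quadrature:
  (−½·δx/x)² = (-0.5×0.00734)² = 1.35e-05;  (1·δc/c)² = (1×0.0333)² = 0.00111
δQ/Q = √(0.00112) = 0.0335
Q = 4.23, so δQ = 0.0335 × 4.23 = 0.142.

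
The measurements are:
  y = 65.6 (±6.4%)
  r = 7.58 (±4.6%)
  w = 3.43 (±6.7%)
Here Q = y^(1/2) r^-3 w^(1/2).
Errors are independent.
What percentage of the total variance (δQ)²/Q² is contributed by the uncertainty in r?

89.9%

(δQ/Q)² = (½·δy/y)² + (-3·δr/r)² + (½·δw/w)²
  y term: (0.5×0.0640)² = 0.00102
  r term: (-3×0.0460)² = 0.0190
  w term: (0.5×0.0670)² = 0.00112
Total = 0.0212. Share from r = 0.0190/0.0212 = 0.899.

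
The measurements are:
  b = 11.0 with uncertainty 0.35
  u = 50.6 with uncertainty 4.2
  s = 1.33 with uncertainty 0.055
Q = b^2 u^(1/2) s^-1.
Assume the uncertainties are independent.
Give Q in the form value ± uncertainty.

647 ± 56.0

Since Q is a product/quotient, work with relative uncertainties:
  (2·δb/b)² = (2×0.0318)² = 0.00405;  (½·δu/u)² = (0.5×0.0830)² = 0.00172;  (-1·δs/s)² = (-1×0.0414)² = 0.00171
δQ/Q = √(0.00748) = 0.0865
Q = 647, so δQ = 0.0865 × 647 = 56.0.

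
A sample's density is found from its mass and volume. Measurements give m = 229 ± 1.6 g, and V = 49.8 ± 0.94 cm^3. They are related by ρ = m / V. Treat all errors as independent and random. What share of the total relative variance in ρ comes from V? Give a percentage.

87.9%

(δρ/ρ)² = (1·δm/m)² + (-1·δV/V)²
  m term: (1×0.00699)² = 4.88e-05
  V term: (-1×0.0189)² = 0.000356
Total = 0.000405. Share from V = 0.000356/0.000405 = 0.879.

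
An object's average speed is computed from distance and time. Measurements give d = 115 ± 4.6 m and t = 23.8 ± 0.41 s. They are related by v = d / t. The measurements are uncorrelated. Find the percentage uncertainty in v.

v is a product of powers, so relative uncertainties combine in quadrature:
  (1·δd/d)² = (1×0.0400)² = 0.00160;  (-1·δt/t)² = (-1×0.0172)² = 0.000297
δv/v = √(0.00190) = 0.0436

4.36%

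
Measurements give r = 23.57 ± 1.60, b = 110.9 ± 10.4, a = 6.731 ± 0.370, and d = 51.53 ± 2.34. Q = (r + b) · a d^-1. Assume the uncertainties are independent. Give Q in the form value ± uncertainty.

17.56 ± 1.86

Let u = r + b = 134.5. δu = √(δr² + δb²) = √(2.56 + 108) = 10.5, so δu/u = 0.0783.
Q is then a monomial in u, a, d:
δQ/Q = √((δu/u)² + (1·δa/a)² + (-1·δd/d)²) = √(0.00612 + 0.00302 + 0.00206) = 0.106
Q = 17.56, so δQ = 0.106 × 17.56 = 1.86.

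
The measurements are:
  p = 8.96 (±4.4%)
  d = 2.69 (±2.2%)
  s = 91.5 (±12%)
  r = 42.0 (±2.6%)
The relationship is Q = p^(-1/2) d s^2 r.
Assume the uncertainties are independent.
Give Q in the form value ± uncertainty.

For a monomial Q ∝ p^(-1/2), d, s^2, r, fractional errors add in quadrature:
  (−½·δp/p)² = (-0.5×0.0440)² = 0.000484;  (1·δd/d)² = (1×0.0220)² = 0.000484;  (2·δs/s)² = (2×0.120)² = 0.0576;  (1·δr/r)² = (1×0.0260)² = 0.000676
δQ/Q = √(0.0592) = 0.243
Q = 3.16e+05, so δQ = 0.243 × 3.16e+05 = 76900.

(3.16 ± 0.769) × 10^5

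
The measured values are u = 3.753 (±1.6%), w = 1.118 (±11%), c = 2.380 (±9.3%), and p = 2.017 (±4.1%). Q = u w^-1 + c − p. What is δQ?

Let h = u·w^-1 = 3.357. δh/h = √((1·δu/u)² + (-1·δw/w)²) = √(0.000256 + 0.0121) = 0.111, so δh = 0.373.
Q = h + c − p: δQ = √(δh² + δc² + δp²) = √(0.139 + 0.0490 + 0.00684) = 0.442

0.442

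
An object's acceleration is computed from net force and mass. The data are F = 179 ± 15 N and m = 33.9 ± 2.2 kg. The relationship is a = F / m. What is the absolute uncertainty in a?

0.560 m/s^2

Relative error in a monomial: (δa/a)² = Σ (nᵢ · δxᵢ/xᵢ)².
  (1·δF/F)² = (1×0.0838)² = 0.00702;  (-1·δm/m)² = (-1×0.0649)² = 0.00421
δa/a = √(0.0112) = 0.106
a = 5.28 m/s^2, so δa = 0.106 × 5.28 = 0.560 m/s^2.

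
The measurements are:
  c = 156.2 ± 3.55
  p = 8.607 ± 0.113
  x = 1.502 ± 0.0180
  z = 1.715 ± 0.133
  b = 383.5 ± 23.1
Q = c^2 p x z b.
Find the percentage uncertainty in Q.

Relative error in a monomial: (δQ/Q)² = Σ (nᵢ · δxᵢ/xᵢ)².
  (2·δc/c)² = (2×0.0227)² = 0.00207;  (1·δp/p)² = (1×0.0131)² = 0.000172;  (1·δx/x)² = (1×0.0120)² = 0.000144;  (1·δz/z)² = (1×0.0776)² = 0.00601;  (1·δb/b)² = (1×0.0602)² = 0.00363
δQ/Q = √(0.0120) = 0.110

11.0%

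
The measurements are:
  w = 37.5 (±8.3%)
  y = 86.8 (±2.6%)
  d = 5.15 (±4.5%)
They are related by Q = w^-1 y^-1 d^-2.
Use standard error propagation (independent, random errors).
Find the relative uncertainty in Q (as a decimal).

0.125

Q is a product of powers, so relative uncertainties combine in quadrature:
  (-1·δw/w)² = (-1×0.0830)² = 0.00689;  (-1·δy/y)² = (-1×0.0260)² = 0.000676;  (-2·δd/d)² = (-2×0.0450)² = 0.00810
δQ/Q = √(0.0157) = 0.125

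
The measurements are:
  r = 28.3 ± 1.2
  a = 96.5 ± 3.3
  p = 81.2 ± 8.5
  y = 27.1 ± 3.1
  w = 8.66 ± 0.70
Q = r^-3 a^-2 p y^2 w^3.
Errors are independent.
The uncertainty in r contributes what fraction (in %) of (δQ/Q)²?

(δQ/Q)² = (-3·δr/r)² + (-2·δa/a)² + (1·δp/p)² + (2·δy/y)² + (3·δw/w)²
  r term: (-3×0.0424)² = 0.0162
  a term: (-2×0.0342)² = 0.00468
  p term: (1×0.105)² = 0.0110
  y term: (2×0.114)² = 0.0523
  w term: (3×0.0808)² = 0.0588
Total = 0.143. Share from r = 0.0162/0.143 = 0.113.

11.3%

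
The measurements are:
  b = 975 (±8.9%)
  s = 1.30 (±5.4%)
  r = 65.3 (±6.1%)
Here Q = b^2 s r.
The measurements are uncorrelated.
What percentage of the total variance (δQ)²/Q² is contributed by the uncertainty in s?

7.61%

(δQ/Q)² = (2·δb/b)² + (1·δs/s)² + (1·δr/r)²
  b term: (2×0.0890)² = 0.0317
  s term: (1×0.0540)² = 0.00292
  r term: (1×0.0610)² = 0.00372
Total = 0.0383. Share from s = 0.00292/0.0383 = 0.0761.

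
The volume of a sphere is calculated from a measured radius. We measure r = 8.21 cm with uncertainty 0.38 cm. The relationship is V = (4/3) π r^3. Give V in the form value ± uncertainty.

V ∝ r^3, so δV/V = |3| · δr/r = 3 × 0.0463 = 0.139.
V = 2320 cm^3, so δV = 0.139 × 2320 = 322 cm^3.

2320 ± 322 cm^3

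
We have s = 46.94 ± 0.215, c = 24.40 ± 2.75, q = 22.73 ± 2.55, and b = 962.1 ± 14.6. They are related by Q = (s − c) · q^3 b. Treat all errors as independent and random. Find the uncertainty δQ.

9.13e+07

Let u = s − c = 22.54. δu = √(δs² + δc²) = √(0.0462 + 7.56) = 2.76, so δu/u = 0.122.
Q is then a monomial in u, q, b:
δQ/Q = √((δu/u)² + (3·δq/q)² + (1·δb/b)²) = √(0.0150 + 0.113 + 0.000230) = 0.358
Q = 2.547e+08, so δQ = 0.358 × 2.547e+08 = 9.13e+07.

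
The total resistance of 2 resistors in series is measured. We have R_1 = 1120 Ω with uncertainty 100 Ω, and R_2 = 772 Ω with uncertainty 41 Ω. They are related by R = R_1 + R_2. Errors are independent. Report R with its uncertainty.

1890 ± 108 Ω

Each term contributes (cᵢ δxᵢ)² to (δR)²:
  (δR_1)² = 10000;  (δR_2)² = 1680
δR = √(11700) = 108 Ω
R = 1890 Ω.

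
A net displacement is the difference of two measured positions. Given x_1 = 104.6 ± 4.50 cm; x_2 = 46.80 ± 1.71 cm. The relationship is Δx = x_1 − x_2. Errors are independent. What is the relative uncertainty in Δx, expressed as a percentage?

8.33%

For a sum/difference, combine absolute errors in quadrature:
  (δx_1)² = 20.2;  (δx_2)² = 2.92
δΔx = √(23.2) = 4.81 cm
Δx = 57.80 cm, so δΔx/Δx = 4.81/57.80 = 0.0833.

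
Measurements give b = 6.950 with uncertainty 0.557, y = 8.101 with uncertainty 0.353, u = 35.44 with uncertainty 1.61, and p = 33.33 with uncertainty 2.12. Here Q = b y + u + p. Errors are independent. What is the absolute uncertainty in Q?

Let w = b·y = 56.30. δw/w = √((1·δb/b)² + (1·δy/y)²) = √(0.00642 + 0.00190) = 0.0912, so δw = 5.14.
Q = w + u + p: δQ = √(δw² + δu² + δp²) = √(26.4 + 2.59 + 4.49) = 5.78

5.78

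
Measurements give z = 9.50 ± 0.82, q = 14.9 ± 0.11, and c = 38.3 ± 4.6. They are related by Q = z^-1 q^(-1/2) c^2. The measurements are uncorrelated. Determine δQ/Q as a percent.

25.5%

Q is a product of powers, so relative uncertainties combine in quadrature:
  (-1·δz/z)² = (-1×0.0863)² = 0.00745;  (−½·δq/q)² = (-0.5×0.00738)² = 1.36e-05;  (2·δc/c)² = (2×0.120)² = 0.0577
δQ/Q = √(0.0652) = 0.255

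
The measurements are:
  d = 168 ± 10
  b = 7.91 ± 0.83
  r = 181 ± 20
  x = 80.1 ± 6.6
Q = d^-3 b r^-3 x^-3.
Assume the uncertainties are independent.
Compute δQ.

Q is a product of powers, so relative uncertainties combine in quadrature:
  (-3·δd/d)² = (-3×0.0595)² = 0.0319;  (1·δb/b)² = (1×0.105)² = 0.0110;  (-3·δr/r)² = (-3×0.110)² = 0.110;  (-3·δx/x)² = (-3×0.0824)² = 0.0611
δQ/Q = √(0.214) = 0.462
Q = 5.47e-19, so δQ = 0.462 × 5.47e-19 = 2.53e-19.

2.53e-19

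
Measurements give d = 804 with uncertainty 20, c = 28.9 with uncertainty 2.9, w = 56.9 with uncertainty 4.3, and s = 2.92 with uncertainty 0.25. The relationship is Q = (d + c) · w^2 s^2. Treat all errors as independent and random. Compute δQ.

Let u = d + c = 833. δu = √(δd² + δc²) = √(400 + 8.41) = 20.2, so δu/u = 0.0243.
Q is then a monomial in u, w, s:
δQ/Q = √((δu/u)² + (2·δw/w)² + (2·δs/s)²) = √(0.000589 + 0.0228 + 0.0293) = 0.230
Q = 2.3e+07, so δQ = 0.230 × 2.3e+07 = 5.28e+06.

5.28e+06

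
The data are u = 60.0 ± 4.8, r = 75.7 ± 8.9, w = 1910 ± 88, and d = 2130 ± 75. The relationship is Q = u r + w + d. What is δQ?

Let p = u·r = 4540. δp/p = √((1·δu/u)² + (1·δr/r)²) = √(0.00640 + 0.0138) = 0.142, so δp = 646.
Q = p + w + d: δQ = √(δp² + δw² + δd²) = √(4.17e+05 + 7740 + 5620) = 656

656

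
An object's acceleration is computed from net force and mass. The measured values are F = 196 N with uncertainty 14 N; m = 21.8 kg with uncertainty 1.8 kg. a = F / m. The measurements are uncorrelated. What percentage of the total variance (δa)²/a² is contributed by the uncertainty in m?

57.2%

(δa/a)² = (1·δF/F)² + (-1·δm/m)²
  F term: (1×0.0714)² = 0.00510
  m term: (-1×0.0826)² = 0.00682
Total = 0.0119. Share from m = 0.00682/0.0119 = 0.572.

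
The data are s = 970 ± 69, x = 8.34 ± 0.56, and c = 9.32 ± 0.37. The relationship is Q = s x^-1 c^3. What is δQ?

14500

Each factor contributes (exponent × relative error)² to (δQ/Q)²:
  (1·δs/s)² = (1×0.0711)² = 0.00506;  (-1·δx/x)² = (-1×0.0671)² = 0.00451;  (3·δc/c)² = (3×0.0397)² = 0.0142
δQ/Q = √(0.0238) = 0.154
Q = 94200, so δQ = 0.154 × 94200 = 14500.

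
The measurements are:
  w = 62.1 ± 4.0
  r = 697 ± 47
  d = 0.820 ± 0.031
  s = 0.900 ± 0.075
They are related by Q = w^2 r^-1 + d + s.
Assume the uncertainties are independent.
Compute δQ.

0.809

Let p = w^2·r^-1 = 5.53. δp/p = √((2·δw/w)² + (-1·δr/r)²) = √(0.0166 + 0.00455) = 0.145, so δp = 0.805.
Q = p + d + s: δQ = √(δp² + δd² + δs²) = √(0.647 + 0.000961 + 0.00562) = 0.809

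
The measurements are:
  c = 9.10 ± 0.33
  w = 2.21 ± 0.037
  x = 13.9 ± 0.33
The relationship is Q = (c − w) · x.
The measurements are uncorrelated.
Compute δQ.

5.15

Let u = c − w = 6.89. δu = √(δc² + δw²) = √(0.109 + 0.00137) = 0.332, so δu/u = 0.0482.
Q is then a monomial in u, x:
δQ/Q = √((δu/u)² + (1·δx/x)²) = √(0.00232 + 0.000564) = 0.0537
Q = 95.8, so δQ = 0.0537 × 95.8 = 5.15.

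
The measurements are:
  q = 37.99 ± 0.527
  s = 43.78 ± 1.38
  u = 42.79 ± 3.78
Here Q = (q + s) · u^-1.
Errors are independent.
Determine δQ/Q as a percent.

Let w = q + s = 81.77. δw = √(δq² + δs²) = √(0.278 + 1.90) = 1.48, so δw/w = 0.0181.
Q is then a monomial in w, u:
δQ/Q = √((δw/w)² + (-1·δu/u)²) = √(0.000326 + 0.00780) = 0.0902

9.02%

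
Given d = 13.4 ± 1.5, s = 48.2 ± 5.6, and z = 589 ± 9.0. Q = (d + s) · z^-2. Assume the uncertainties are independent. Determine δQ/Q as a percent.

Let u = d + s = 61.6. δu = √(δd² + δs²) = √(2.25 + 31.4) = 5.80, so δu/u = 0.0941.
Q is then a monomial in u, z:
δQ/Q = √((δu/u)² + (-2·δz/z)²) = √(0.00886 + 0.000934) = 0.0990

9.90%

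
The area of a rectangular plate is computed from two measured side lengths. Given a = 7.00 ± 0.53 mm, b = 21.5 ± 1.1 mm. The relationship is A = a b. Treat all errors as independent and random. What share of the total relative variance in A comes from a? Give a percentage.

(δA/A)² = (1·δa/a)² + (1·δb/b)²
  a term: (1×0.0757)² = 0.00573
  b term: (1×0.0512)² = 0.00262
Total = 0.00835. Share from a = 0.00573/0.00835 = 0.687.

68.7%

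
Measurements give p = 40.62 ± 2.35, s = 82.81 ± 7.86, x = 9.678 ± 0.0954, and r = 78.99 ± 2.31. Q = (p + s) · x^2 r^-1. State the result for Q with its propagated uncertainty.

Let u = p + s = 123.4. δu = √(δp² + δs²) = √(5.52 + 61.8) = 8.20, so δu/u = 0.0665.
Q is then a monomial in u, x, r:
δQ/Q = √((δu/u)² + (2·δx/x)² + (-1·δr/r)²) = √(0.00442 + 0.000389 + 0.000855) = 0.0752
Q = 146.4, so δQ = 0.0752 × 146.4 = 11.0.

146.4 ± 11.0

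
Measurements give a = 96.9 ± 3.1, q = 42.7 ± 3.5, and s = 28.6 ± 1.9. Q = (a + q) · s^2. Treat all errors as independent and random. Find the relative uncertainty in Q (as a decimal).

0.137

Let u = a + q = 140. δu = √(δa² + δq²) = √(9.61 + 12.2) = 4.68, so δu/u = 0.0335.
Q is then a monomial in u, s:
δQ/Q = √((δu/u)² + (2·δs/s)²) = √(0.00112 + 0.0177) = 0.137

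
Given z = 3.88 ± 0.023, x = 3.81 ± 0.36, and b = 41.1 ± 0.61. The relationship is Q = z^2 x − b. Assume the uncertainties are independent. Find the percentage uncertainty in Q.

Let p = z^2·x = 57.4. δp/p = √((2·δz/z)² + (1·δx/x)²) = √(0.000141 + 0.00893) = 0.0952, so δp = 5.46.
Q = p − b: δQ = √(δp² + δb²) = √(29.8 + 0.372) = 5.50
Q = 16.3, so δQ/Q = 5.50/16.3 = 0.338.

33.8%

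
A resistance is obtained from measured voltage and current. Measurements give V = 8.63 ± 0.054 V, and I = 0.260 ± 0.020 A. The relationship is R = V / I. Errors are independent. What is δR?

For a monomial R ∝ V, I^-1, fractional errors add in quadrature:
  (1·δV/V)² = (1×0.00626)² = 3.92e-05;  (-1·δI/I)² = (-1×0.0769)² = 0.00592
δR/R = √(0.00596) = 0.0772
R = 33.2 Ω, so δR = 0.0772 × 33.2 = 2.56 Ω.

2.56 Ω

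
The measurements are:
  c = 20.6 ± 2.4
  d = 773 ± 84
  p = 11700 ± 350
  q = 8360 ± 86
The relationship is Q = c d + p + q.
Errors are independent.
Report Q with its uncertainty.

Let w = c·d = 15900. δw/w = √((1·δc/c)² + (1·δd/d)²) = √(0.0136 + 0.0118) = 0.159, so δw = 2540.
Q = w + p + q: δQ = √(δw² + δp² + δq²) = √(6.44e+06 + 1.22e+05 + 7400) = 2560
Q = 36000.

36000 ± 2560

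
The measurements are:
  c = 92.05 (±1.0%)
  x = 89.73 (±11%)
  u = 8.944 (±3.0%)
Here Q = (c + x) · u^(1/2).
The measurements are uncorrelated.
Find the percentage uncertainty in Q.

Let w = c + x = 181.8. δw = √(δc² + δx²) = √(0.847 + 97.4) = 9.91, so δw/w = 0.0545.
Q is then a monomial in w, u:
δQ/Q = √((δw/w)² + (½·δu/u)²) = √(0.00297 + 0.000225) = 0.0566

5.66%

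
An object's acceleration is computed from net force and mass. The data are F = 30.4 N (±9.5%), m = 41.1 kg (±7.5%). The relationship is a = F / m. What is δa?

Products/powers → add relative errors in quadrature, weighted by exponent:
  (1·δF/F)² = (1×0.0950)² = 0.00903;  (-1·δm/m)² = (-1×0.0750)² = 0.00562
δa/a = √(0.0146) = 0.121
a = 0.740 m/s^2, so δa = 0.121 × 0.740 = 0.0895 m/s^2.

0.0895 m/s^2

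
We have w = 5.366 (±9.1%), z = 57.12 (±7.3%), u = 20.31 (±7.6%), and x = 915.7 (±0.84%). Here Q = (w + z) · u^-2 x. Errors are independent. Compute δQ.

23.1

Let h = w + z = 62.49. δh = √(δw² + δz²) = √(0.238 + 17.4) = 4.20, so δh/h = 0.0672.
Q is then a monomial in h, u, x:
δQ/Q = √((δh/h)² + (-2·δu/u)² + (1·δx/x)²) = √(0.00451 + 0.0231 + 7.06e-05) = 0.166
Q = 138.7, so δQ = 0.166 × 138.7 = 23.1.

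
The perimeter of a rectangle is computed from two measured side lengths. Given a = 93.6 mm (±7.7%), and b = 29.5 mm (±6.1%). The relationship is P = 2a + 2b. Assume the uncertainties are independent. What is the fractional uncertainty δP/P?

0.0603

Sums and differences: (δP)² = Σ (cᵢ δxᵢ)².
  (2·δa)² = 208;  (2·δb)² = 13.0
δP = √(221) = 14.9 mm
P = 246 mm, so δP/P = 14.9/246 = 0.0603.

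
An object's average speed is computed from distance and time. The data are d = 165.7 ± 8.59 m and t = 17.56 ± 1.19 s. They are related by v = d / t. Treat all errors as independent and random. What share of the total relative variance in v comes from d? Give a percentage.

36.9%

(δv/v)² = (1·δd/d)² + (-1·δt/t)²
  d term: (1×0.0518)² = 0.00269
  t term: (-1×0.0678)² = 0.00459
Total = 0.00728. Share from d = 0.00269/0.00728 = 0.369.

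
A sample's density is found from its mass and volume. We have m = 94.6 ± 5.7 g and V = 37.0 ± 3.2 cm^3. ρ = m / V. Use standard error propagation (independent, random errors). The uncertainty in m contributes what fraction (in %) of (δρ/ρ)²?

(δρ/ρ)² = (1·δm/m)² + (-1·δV/V)²
  m term: (1×0.0603)² = 0.00363
  V term: (-1×0.0865)² = 0.00748
Total = 0.0111. Share from m = 0.00363/0.0111 = 0.327.

32.7%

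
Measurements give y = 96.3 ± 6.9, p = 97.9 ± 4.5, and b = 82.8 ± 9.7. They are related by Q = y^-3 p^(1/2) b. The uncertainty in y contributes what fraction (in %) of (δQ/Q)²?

(δQ/Q)² = (-3·δy/y)² + (½·δp/p)² + (1·δb/b)²
  y term: (-3×0.0717)² = 0.0462
  p term: (0.5×0.0460)² = 0.000528
  b term: (1×0.117)² = 0.0137
Total = 0.0605. Share from y = 0.0462/0.0605 = 0.764.

76.4%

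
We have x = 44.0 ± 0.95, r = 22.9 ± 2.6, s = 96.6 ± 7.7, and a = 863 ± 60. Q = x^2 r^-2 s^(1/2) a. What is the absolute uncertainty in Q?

7660

For a monomial Q ∝ x^2, r^-2, s^(1/2), a, fractional errors add in quadrature:
  (2·δx/x)² = (2×0.0216)² = 0.00186;  (-2·δr/r)² = (-2×0.114)² = 0.0516;  (½·δs/s)² = (0.5×0.0797)² = 0.00159;  (1·δa/a)² = (1×0.0695)² = 0.00483
δQ/Q = √(0.0598) = 0.245
Q = 31300, so δQ = 0.245 × 31300 = 7660.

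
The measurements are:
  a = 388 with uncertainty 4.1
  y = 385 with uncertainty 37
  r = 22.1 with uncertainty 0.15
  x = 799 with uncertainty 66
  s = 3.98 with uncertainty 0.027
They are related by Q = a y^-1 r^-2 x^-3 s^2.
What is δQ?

Products/powers → add relative errors in quadrature, weighted by exponent:
  (1·δa/a)² = (1×0.0106)² = 0.000112;  (-1·δy/y)² = (-1×0.0961)² = 0.00924;  (-2·δr/r)² = (-2×0.00679)² = 0.000184;  (-3·δx/x)² = (-3×0.0826)² = 0.0614;  (2·δs/s)² = (2×0.00678)² = 0.000184
δQ/Q = √(0.0711) = 0.267
Q = 6.41e-11, so δQ = 0.267 × 6.41e-11 = 1.71e-11.

1.71e-11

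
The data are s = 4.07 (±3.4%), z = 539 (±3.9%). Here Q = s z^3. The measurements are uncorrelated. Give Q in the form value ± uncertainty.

Since Q is a product/quotient, work with relative uncertainties:
  (1·δs/s)² = (1×0.0340)² = 0.00116;  (3·δz/z)² = (3×0.0390)² = 0.0137
δQ/Q = √(0.0148) = 0.122
Q = 6.37e+08, so δQ = 0.122 × 6.37e+08 = 7.77e+07.

(6.37 ± 0.777) × 10^8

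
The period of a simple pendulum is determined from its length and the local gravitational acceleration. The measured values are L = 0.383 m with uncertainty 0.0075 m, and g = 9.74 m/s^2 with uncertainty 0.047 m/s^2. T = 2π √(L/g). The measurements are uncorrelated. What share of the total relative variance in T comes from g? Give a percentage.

5.72%

(δT/T)² = (½·δL/L)² + (−½·δg/g)²
  L term: (0.5×0.0196)² = 9.59e-05
  g term: (-0.5×0.00483)² = 5.82e-06
Total = 0.000102. Share from g = 5.82e-06/0.000102 = 0.0572.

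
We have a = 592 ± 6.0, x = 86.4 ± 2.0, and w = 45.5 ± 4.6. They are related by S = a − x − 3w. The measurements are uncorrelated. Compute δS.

Each term contributes (cᵢ δxᵢ)² to (δS)²:
  (δa)² = 36.0;  (δx)² = 4.00;  (3·δw)² = 190
δS = √(230) = 15.2

15.2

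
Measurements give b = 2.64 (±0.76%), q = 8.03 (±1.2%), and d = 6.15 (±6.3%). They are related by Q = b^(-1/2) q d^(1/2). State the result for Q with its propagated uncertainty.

12.3 ± 0.416

Q is a product of powers, so relative uncertainties combine in quadrature:
  (−½·δb/b)² = (-0.5×0.00760)² = 1.44e-05;  (1·δq/q)² = (1×0.0120)² = 0.000144;  (½·δd/d)² = (0.5×0.0630)² = 0.000992
δQ/Q = √(0.00115) = 0.0339
Q = 12.3, so δQ = 0.0339 × 12.3 = 0.416.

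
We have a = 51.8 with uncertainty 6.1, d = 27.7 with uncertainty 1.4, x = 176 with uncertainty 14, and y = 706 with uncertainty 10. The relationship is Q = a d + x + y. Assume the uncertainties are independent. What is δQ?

185

Let p = a·d = 1430. δp/p = √((1·δa/a)² + (1·δd/d)²) = √(0.0139 + 0.00255) = 0.128, so δp = 184.
Q = p + x + y: δQ = √(δp² + δx² + δy²) = √(33800 + 196 + 100) = 185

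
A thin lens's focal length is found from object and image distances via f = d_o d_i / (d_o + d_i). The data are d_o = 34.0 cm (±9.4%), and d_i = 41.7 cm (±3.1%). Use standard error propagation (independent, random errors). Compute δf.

1.00 cm

∂f/∂d_o = (d_i/(d_o+d_i))² = 0.303;  ∂f/∂d_i = (d_o/(d_o+d_i))² = 0.202
δf = √((∂f/∂d_o · δd_o)² + (∂f/∂d_i · δd_i)²) = √(0.941 + 0.0680) = 1.00 cm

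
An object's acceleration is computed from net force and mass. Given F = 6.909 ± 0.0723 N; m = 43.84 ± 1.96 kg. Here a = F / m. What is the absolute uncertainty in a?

0.00724 m/s^2

Each factor contributes (exponent × relative error)² to (δa/a)²:
  (1·δF/F)² = (1×0.0105)² = 0.000110;  (-1·δm/m)² = (-1×0.0447)² = 0.00200
δa/a = √(0.00211) = 0.0459
a = 0.1576 m/s^2, so δa = 0.0459 × 0.1576 = 0.00724 m/s^2.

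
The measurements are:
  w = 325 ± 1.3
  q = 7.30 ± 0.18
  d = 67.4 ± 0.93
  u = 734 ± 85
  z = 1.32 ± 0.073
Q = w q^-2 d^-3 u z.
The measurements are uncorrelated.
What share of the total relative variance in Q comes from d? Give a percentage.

8.31%

(δQ/Q)² = (1·δw/w)² + (-2·δq/q)² + (-3·δd/d)² + (1·δu/u)² + (1·δz/z)²
  w term: (1×0.00400)² = 1.6e-05
  q term: (-2×0.0247)² = 0.00243
  d term: (-3×0.0138)² = 0.00171
  u term: (1×0.116)² = 0.0134
  z term: (1×0.0553)² = 0.00306
Total = 0.0206. Share from d = 0.00171/0.0206 = 0.0831.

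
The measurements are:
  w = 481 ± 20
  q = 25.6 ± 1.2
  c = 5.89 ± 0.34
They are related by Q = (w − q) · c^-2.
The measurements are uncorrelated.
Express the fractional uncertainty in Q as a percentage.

12.4%

Let u = w − q = 455. δu = √(δw² + δq²) = √(400 + 1.44) = 20.0, so δu/u = 0.0440.
Q is then a monomial in u, c:
δQ/Q = √((δu/u)² + (-2·δc/c)²) = √(0.00194 + 0.0133) = 0.124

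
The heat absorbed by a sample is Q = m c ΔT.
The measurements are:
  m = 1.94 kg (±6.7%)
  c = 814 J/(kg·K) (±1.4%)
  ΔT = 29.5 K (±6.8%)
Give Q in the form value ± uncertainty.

46600 ± 4490 J

Since Q is a product/quotient, work with relative uncertainties:
  (1·δm/m)² = (1×0.0670)² = 0.00449;  (1·δc/c)² = (1×0.0140)² = 0.000196;  (1·δΔT/ΔT)² = (1×0.0680)² = 0.00462
δQ/Q = √(0.00931) = 0.0965
Q = 46600 J, so δQ = 0.0965 × 46600 = 4490 J.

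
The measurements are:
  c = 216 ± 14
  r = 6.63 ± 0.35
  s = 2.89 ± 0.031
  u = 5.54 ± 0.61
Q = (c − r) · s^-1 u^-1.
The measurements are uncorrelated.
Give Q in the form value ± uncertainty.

Let w = c − r = 209. δw = √(δc² + δr²) = √(196 + 0.122) = 14.0, so δw/w = 0.0669.
Q is then a monomial in w, s, u:
δQ/Q = √((δw/w)² + (-1·δs/s)² + (-1·δu/u)²) = √(0.00447 + 0.000115 + 0.0121) = 0.129
Q = 13.1, so δQ = 0.129 × 13.1 = 1.69.

13.1 ± 1.69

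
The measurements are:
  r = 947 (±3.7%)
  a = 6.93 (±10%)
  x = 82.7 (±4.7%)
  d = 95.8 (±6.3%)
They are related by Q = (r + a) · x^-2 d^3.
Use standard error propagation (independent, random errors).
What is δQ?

Let u = r + a = 954. δu = √(δr² + δa²) = √(1230 + 0.480) = 35.0, so δu/u = 0.0367.
Q is then a monomial in u, x, d:
δQ/Q = √((δu/u)² + (-2·δx/x)² + (3·δd/d)²) = √(0.00135 + 0.00884 + 0.0357) = 0.214
Q = 1.23e+05, so δQ = 0.214 × 1.23e+05 = 26300.

26300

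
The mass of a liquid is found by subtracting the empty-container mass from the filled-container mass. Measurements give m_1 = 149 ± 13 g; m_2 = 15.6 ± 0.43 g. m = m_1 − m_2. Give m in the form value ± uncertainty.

133 ± 13.0 g

For a sum/difference, combine absolute errors in quadrature:
  (δm_1)² = 169;  (δm_2)² = 0.185
δm = √(169) = 13.0 g
m = 133 g.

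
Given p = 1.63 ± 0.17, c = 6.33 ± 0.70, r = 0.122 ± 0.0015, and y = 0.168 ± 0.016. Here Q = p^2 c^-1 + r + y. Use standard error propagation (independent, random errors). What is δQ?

Let w = p^2·c^-1 = 0.420. δw/w = √((2·δp/p)² + (-1·δc/c)²) = √(0.0435 + 0.0122) = 0.236, so δw = 0.0991.
Q = w + r + y: δQ = √(δw² + δr² + δy²) = √(0.00982 + 2.25e-06 + 0.000256) = 0.100

0.100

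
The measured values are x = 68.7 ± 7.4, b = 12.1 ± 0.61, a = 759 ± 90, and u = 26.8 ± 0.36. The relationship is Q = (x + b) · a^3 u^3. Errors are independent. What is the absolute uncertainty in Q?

Let w = x + b = 80.8. δw = √(δx² + δb²) = √(54.8 + 0.372) = 7.43, so δw/w = 0.0919.
Q is then a monomial in w, a, u:
δQ/Q = √((δw/w)² + (3·δa/a)² + (3·δu/u)²) = √(0.00844 + 0.127 + 0.00162) = 0.370
Q = 6.8e+14, so δQ = 0.370 × 6.8e+14 = 2.51e+14.

2.51e+14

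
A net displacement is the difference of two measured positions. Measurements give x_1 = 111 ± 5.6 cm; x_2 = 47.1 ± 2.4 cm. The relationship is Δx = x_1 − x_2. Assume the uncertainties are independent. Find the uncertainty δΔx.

6.09 cm

For a sum/difference, combine absolute errors in quadrature:
  (δx_1)² = 31.4;  (δx_2)² = 5.76
δΔx = √(37.1) = 6.09 cm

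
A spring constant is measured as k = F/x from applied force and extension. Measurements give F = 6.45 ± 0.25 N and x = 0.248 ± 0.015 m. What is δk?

Each factor contributes (exponent × relative error)² to (δk/k)²:
  (1·δF/F)² = (1×0.0388)² = 0.00150;  (-1·δx/x)² = (-1×0.0605)² = 0.00366
δk/k = √(0.00516) = 0.0718
k = 26.0 N/m, so δk = 0.0718 × 26.0 = 1.87 N/m.

1.87 N/m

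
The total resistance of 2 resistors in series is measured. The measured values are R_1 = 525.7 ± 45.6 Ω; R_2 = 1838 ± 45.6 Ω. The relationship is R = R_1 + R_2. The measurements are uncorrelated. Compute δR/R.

R is a linear combination, so absolute uncertainties add in quadrature:
  (δR_1)² = 2080;  (δR_2)² = 2080
δR = √(4160) = 64.5 Ω
R = 2364 Ω, so δR/R = 64.5/2364 = 0.0273.

0.0273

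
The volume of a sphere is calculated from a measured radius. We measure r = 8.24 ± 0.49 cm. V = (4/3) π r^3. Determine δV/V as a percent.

Each factor contributes (exponent × relative error)² to (δV/V)²:
  (3·δr/r)² = (3×0.0595)² = 0.0318
δV/V = √(0.0318) = 0.178

17.8%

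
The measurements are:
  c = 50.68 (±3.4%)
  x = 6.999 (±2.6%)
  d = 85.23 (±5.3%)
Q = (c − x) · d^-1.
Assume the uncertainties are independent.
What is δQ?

0.0339

Let u = c − x = 43.68. δu = √(δc² + δx²) = √(2.97 + 0.0331) = 1.73, so δu/u = 0.0397.
Q is then a monomial in u, d:
δQ/Q = √((δu/u)² + (-1·δd/d)²) = √(0.00157 + 0.00281) = 0.0662
Q = 0.5125, so δQ = 0.0662 × 0.5125 = 0.0339.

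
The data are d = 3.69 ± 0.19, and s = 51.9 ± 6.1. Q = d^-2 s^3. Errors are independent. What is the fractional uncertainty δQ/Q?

0.367

Q is a product of powers, so relative uncertainties combine in quadrature:
  (-2·δd/d)² = (-2×0.0515)² = 0.0106;  (3·δs/s)² = (3×0.118)² = 0.124
δQ/Q = √(0.135) = 0.367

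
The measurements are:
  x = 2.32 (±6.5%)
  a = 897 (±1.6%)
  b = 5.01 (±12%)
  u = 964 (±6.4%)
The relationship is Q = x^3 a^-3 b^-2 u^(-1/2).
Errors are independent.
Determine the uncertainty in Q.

Each factor contributes (exponent × relative error)² to (δQ/Q)²:
  (3·δx/x)² = (3×0.0650)² = 0.0380;  (-3·δa/a)² = (-3×0.0160)² = 0.00230;  (-2·δb/b)² = (-2×0.120)² = 0.0576;  (−½·δu/u)² = (-0.5×0.0640)² = 0.00102
δQ/Q = √(0.0990) = 0.315
Q = 2.22e-11, so δQ = 0.315 × 2.22e-11 = 6.98e-12.

6.98e-12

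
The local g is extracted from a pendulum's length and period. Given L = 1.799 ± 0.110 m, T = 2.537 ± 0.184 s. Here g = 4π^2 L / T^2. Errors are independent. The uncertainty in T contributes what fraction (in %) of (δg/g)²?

84.9%

(δg/g)² = (1·δL/L)² + (-2·δT/T)²
  L term: (1×0.0611)² = 0.00374
  T term: (-2×0.0725)² = 0.0210
Total = 0.0248. Share from T = 0.0210/0.0248 = 0.849.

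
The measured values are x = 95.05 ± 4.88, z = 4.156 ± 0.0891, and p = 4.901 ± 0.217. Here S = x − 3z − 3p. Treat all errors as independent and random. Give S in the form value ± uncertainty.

67.88 ± 4.93

Each term contributes (cᵢ δxᵢ)² to (δS)²:
  (δx)² = 23.8;  (3·δz)² = 0.0714;  (3·δp)² = 0.424
δS = √(24.3) = 4.93
S = 67.88.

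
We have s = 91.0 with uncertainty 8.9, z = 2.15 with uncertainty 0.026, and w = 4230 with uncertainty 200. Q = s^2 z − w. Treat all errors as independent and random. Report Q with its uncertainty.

Let p = s^2·z = 17800. δp/p = √((2·δs/s)² + (1·δz/z)²) = √(0.0383 + 0.000146) = 0.196, so δp = 3490.
Q = p − w: δQ = √(δp² + δw²) = √(1.22e+07 + 40000) = 3490
Q = 13600.

13600 ± 3490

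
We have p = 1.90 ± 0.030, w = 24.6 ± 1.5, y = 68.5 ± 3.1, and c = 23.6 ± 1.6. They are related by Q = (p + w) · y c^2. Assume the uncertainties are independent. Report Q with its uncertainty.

(1.01 ± 0.155) × 10^6

Let u = p + w = 26.5. δu = √(δp² + δw²) = √(0.000900 + 2.25) = 1.50, so δu/u = 0.0566.
Q is then a monomial in u, y, c:
δQ/Q = √((δu/u)² + (1·δy/y)² + (2·δc/c)²) = √(0.00321 + 0.00205 + 0.0184) = 0.154
Q = 1.01e+06, so δQ = 0.154 × 1.01e+06 = 1.55e+05.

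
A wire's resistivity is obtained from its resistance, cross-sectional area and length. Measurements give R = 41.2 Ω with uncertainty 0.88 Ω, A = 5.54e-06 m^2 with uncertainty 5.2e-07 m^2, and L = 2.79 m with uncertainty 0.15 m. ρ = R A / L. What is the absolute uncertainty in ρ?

9.02e-06 Ω·m

Relative error in a monomial: (δρ/ρ)² = Σ (nᵢ · δxᵢ/xᵢ)².
  (1·δR/R)² = (1×0.0214)² = 0.000456;  (1·δA/A)² = (1×0.0939)² = 0.00881;  (-1·δL/L)² = (-1×0.0538)² = 0.00289
δρ/ρ = √(0.0122) = 0.110
ρ = 8.18e-05 Ω·m, so δρ = 0.110 × 8.18e-05 = 9.02e-06 Ω·m.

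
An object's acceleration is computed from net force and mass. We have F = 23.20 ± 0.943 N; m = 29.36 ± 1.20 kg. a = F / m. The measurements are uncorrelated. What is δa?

0.0455 m/s^2

Since a is a product/quotient, work with relative uncertainties:
  (1·δF/F)² = (1×0.0406)² = 0.00165;  (-1·δm/m)² = (-1×0.0409)² = 0.00167
δa/a = √(0.00332) = 0.0576
a = 0.7902 m/s^2, so δa = 0.0576 × 0.7902 = 0.0455 m/s^2.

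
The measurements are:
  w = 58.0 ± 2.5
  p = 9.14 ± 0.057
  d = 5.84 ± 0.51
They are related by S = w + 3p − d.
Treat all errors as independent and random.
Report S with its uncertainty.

79.6 ± 2.56

Absolute uncertainties add in quadrature for a linear combination:
  (δw)² = 6.25;  (3·δp)² = 0.0292;  (δd)² = 0.260
δS = √(6.54) = 2.56
S = 79.6.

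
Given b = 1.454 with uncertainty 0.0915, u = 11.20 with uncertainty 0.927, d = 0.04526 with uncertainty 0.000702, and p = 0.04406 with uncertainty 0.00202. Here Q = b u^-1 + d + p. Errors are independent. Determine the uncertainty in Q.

0.0137

Let w = b·u^-1 = 0.1298. δw/w = √((1·δb/b)² + (-1·δu/u)²) = √(0.00396 + 0.00685) = 0.104, so δw = 0.0135.
Q = w + d + p: δQ = √(δw² + δd² + δp²) = √(0.000182 + 4.93e-07 + 4.08e-06) = 0.0137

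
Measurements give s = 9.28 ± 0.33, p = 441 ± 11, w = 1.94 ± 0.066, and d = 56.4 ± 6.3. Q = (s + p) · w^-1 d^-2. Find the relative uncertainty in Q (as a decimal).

0.227

Let u = s + p = 450. δu = √(δs² + δp²) = √(0.109 + 121) = 11.0, so δu/u = 0.0244.
Q is then a monomial in u, w, d:
δQ/Q = √((δu/u)² + (-1·δw/w)² + (-2·δd/d)²) = √(0.000597 + 0.00116 + 0.0499) = 0.227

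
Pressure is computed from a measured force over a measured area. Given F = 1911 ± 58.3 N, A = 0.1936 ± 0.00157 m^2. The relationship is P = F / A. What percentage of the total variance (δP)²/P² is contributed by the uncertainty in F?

93.4%

(δP/P)² = (1·δF/F)² + (-1·δA/A)²
  F term: (1×0.0305)² = 0.000931
  A term: (-1×0.00811)² = 6.58e-05
Total = 0.000996. Share from F = 0.000931/0.000996 = 0.934.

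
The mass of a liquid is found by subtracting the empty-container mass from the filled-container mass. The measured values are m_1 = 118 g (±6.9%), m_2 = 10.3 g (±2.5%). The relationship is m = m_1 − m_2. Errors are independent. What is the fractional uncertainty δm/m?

0.0756

Absolute uncertainties add in quadrature for a linear combination:
  (δm_1)² = 66.3;  (δm_2)² = 0.0663
δm = √(66.4) = 8.15 g
m = 108 g, so δm/m = 8.15/108 = 0.0756.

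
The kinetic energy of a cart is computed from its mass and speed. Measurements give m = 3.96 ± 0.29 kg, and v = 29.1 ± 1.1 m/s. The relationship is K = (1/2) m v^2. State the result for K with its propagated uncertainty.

1680 ± 176 J

Each factor contributes (exponent × relative error)² to (δK/K)²:
  (1·δm/m)² = (1×0.0732)² = 0.00536;  (2·δv/v)² = (2×0.0378)² = 0.00572
δK/K = √(0.0111) = 0.105
K = 1680 J, so δK = 0.105 × 1680 = 176 J.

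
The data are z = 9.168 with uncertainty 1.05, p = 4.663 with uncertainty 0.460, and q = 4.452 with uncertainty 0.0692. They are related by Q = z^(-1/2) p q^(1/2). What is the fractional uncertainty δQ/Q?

For a monomial Q ∝ z^(-1/2), p, q^(1/2), fractional errors add in quadrature:
  (−½·δz/z)² = (-0.5×0.115)² = 0.00328;  (1·δp/p)² = (1×0.0986)² = 0.00973;  (½·δq/q)² = (0.5×0.0155)² = 6.04e-05
δQ/Q = √(0.0131) = 0.114

0.114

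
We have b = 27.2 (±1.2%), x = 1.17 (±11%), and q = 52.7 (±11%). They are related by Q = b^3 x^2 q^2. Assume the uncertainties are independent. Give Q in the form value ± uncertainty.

Each factor contributes (exponent × relative error)² to (δQ/Q)²:
  (3·δb/b)² = (3×0.0120)² = 0.00130;  (2·δx/x)² = (2×0.110)² = 0.0484;  (2·δq/q)² = (2×0.110)² = 0.0484
δQ/Q = √(0.0981) = 0.313
Q = 7.65e+07, so δQ = 0.313 × 7.65e+07 = 2.4e+07.

(7.65 ± 2.40) × 10^7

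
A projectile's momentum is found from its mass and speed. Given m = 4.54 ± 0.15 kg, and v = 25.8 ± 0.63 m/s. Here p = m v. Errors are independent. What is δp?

For a monomial p ∝ m, v, fractional errors add in quadrature:
  (1·δm/m)² = (1×0.0330)² = 0.00109;  (1·δv/v)² = (1×0.0244)² = 0.000596
δp/p = √(0.00169) = 0.0411
p = 117 kg·m/s, so δp = 0.0411 × 117 = 4.81 kg·m/s.

4.81 kg·m/s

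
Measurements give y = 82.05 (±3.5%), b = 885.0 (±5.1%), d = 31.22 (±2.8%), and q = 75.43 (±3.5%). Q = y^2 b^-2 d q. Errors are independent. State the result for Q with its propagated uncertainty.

20.24 ± 2.66

Since Q is a product/quotient, work with relative uncertainties:
  (2·δy/y)² = (2×0.0350)² = 0.00490;  (-2·δb/b)² = (-2×0.0510)² = 0.0104;  (1·δd/d)² = (1×0.0280)² = 0.000784;  (1·δq/q)² = (1×0.0350)² = 0.00123
δQ/Q = √(0.0173) = 0.132
Q = 20.24, so δQ = 0.132 × 20.24 = 2.66.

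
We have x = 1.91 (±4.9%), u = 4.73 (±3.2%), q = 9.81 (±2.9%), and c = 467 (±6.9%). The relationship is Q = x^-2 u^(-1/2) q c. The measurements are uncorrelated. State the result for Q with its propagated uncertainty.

Q is a product of powers, so relative uncertainties combine in quadrature:
  (-2·δx/x)² = (-2×0.0490)² = 0.00960;  (−½·δu/u)² = (-0.5×0.0320)² = 0.000256;  (1·δq/q)² = (1×0.0290)² = 0.000841;  (1·δc/c)² = (1×0.0690)² = 0.00476
δQ/Q = √(0.0155) = 0.124
Q = 577, so δQ = 0.124 × 577 = 71.8.

577 ± 71.8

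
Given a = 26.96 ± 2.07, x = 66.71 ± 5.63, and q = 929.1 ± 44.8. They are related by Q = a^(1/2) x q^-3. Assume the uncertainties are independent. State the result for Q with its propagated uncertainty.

Relative error in a monomial: (δQ/Q)² = Σ (nᵢ · δxᵢ/xᵢ)².
  (½·δa/a)² = (0.5×0.0768)² = 0.00147;  (1·δx/x)² = (1×0.0844)² = 0.00712;  (-3·δq/q)² = (-3×0.0482)² = 0.0209
δQ/Q = √(0.0295) = 0.172
Q = 4.319e-07, so δQ = 0.172 × 4.319e-07 = 7.42e-08.

(4.319 ± 0.742) × 10^-7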